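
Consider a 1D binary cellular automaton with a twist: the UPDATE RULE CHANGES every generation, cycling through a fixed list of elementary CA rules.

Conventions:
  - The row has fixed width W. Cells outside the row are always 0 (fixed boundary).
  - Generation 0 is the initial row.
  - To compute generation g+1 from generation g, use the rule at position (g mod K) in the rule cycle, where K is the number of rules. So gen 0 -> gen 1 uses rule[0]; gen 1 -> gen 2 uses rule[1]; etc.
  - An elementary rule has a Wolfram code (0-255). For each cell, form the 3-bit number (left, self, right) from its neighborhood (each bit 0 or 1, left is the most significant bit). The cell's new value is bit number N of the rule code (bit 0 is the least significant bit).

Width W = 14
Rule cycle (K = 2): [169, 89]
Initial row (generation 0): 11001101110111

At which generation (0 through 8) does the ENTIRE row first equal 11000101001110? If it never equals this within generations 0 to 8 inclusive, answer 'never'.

Answer: never

Derivation:
Gen 0: 11001101110111
Gen 1 (rule 169): 10001011101110
Gen 2 (rule 89): 01100010101011
Gen 3 (rule 169): 01001001010110
Gen 4 (rule 89): 00100100000111
Gen 5 (rule 169): 10000001110110
Gen 6 (rule 89): 01111101010111
Gen 7 (rule 169): 01111010101110
Gen 8 (rule 89): 01001000001011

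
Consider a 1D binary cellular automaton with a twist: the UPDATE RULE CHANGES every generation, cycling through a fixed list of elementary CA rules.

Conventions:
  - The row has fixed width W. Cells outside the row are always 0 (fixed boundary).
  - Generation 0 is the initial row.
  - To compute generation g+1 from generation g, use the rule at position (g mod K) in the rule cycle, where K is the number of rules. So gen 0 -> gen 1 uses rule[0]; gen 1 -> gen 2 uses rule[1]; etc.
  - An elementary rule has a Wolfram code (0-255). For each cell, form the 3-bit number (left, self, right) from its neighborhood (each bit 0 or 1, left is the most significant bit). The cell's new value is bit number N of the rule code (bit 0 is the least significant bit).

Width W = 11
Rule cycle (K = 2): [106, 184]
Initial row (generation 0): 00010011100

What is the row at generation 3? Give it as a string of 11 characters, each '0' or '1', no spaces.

Gen 0: 00010011100
Gen 1 (rule 106): 00100110100
Gen 2 (rule 184): 00010101010
Gen 3 (rule 106): 00101010100

Answer: 00101010100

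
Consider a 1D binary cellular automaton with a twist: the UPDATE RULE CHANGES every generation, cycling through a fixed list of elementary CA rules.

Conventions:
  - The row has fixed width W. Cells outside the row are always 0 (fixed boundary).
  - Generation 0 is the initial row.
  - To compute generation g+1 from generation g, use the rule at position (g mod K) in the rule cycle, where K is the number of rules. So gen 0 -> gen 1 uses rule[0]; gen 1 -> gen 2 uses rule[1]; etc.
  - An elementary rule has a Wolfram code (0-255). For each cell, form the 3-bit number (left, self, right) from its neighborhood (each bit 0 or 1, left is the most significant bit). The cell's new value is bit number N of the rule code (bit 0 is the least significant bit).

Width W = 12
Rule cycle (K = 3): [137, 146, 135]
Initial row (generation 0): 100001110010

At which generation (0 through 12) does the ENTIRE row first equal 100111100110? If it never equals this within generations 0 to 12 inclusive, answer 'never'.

Answer: 4

Derivation:
Gen 0: 100001110010
Gen 1 (rule 137): 001101100000
Gen 2 (rule 146): 010000010000
Gen 3 (rule 135): 110111110111
Gen 4 (rule 137): 100111100110
Gen 5 (rule 146): 011011011001
Gen 6 (rule 135): 100000000011
Gen 7 (rule 137): 001111111010
Gen 8 (rule 146): 010111110001
Gen 9 (rule 135): 110011100111
Gen 10 (rule 137): 100011000110
Gen 11 (rule 146): 010100101001
Gen 12 (rule 135): 110101101011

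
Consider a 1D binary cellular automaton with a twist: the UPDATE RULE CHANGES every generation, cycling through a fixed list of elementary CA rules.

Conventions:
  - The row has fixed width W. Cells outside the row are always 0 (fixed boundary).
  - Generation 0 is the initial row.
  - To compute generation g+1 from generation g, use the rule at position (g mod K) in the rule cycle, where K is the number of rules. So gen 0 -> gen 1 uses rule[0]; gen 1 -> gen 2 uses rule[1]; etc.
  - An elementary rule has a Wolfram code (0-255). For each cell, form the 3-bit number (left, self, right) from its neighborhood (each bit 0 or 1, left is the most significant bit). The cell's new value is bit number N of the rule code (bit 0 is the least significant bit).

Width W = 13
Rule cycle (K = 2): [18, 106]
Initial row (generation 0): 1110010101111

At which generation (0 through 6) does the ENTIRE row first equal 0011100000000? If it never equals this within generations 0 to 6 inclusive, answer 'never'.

Gen 0: 1110010101111
Gen 1 (rule 18): 0001100000000
Gen 2 (rule 106): 0011100000000
Gen 3 (rule 18): 0100010000000
Gen 4 (rule 106): 1000100000000
Gen 5 (rule 18): 0101010000000
Gen 6 (rule 106): 1010100000000

Answer: 2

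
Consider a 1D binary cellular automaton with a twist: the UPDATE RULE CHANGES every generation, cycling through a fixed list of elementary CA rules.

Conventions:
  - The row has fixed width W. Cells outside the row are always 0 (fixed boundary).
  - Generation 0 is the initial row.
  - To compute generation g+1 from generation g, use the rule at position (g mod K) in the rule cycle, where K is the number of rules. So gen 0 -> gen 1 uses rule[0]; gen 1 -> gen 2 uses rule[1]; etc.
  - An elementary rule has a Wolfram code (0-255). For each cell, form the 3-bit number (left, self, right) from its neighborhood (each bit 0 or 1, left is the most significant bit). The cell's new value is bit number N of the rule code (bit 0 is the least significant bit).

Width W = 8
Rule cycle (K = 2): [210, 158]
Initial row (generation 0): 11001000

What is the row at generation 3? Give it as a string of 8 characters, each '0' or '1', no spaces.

Answer: 01111011

Derivation:
Gen 0: 11001000
Gen 1 (rule 210): 01110100
Gen 2 (rule 158): 11100110
Gen 3 (rule 210): 01111011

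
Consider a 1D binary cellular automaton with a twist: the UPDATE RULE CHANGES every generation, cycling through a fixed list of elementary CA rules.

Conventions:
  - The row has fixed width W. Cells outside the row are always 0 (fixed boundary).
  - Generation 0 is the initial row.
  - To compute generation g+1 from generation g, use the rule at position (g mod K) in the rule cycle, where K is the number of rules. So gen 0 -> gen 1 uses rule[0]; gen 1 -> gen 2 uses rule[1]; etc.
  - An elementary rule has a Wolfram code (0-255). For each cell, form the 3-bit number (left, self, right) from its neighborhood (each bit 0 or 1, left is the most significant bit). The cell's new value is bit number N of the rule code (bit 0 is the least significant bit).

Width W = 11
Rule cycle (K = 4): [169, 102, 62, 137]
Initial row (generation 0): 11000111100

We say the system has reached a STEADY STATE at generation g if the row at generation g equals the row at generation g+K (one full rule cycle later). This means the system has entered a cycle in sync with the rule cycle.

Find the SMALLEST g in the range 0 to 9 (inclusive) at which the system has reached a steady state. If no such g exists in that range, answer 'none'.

Gen 0: 11000111100
Gen 1 (rule 169): 10010111001
Gen 2 (rule 102): 10111001011
Gen 3 (rule 62): 11100111110
Gen 4 (rule 137): 11000111100
Gen 5 (rule 169): 10010111001
Gen 6 (rule 102): 10111001011
Gen 7 (rule 62): 11100111110
Gen 8 (rule 137): 11000111100
Gen 9 (rule 169): 10010111001
Gen 10 (rule 102): 10111001011
Gen 11 (rule 62): 11100111110
Gen 12 (rule 137): 11000111100
Gen 13 (rule 169): 10010111001

Answer: 0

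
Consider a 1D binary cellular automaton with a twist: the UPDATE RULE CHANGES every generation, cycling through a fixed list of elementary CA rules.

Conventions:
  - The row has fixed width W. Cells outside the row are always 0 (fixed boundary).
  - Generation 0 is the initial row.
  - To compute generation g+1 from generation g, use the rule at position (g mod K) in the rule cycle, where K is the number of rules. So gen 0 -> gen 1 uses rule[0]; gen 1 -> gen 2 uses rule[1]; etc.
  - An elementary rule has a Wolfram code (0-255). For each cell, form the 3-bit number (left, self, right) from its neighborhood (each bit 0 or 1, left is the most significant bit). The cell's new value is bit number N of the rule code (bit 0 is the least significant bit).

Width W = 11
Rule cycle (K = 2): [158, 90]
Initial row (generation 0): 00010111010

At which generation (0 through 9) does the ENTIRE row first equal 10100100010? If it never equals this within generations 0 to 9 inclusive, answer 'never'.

Gen 0: 00010111010
Gen 1 (rule 158): 00110110011
Gen 2 (rule 90): 01110111111
Gen 3 (rule 158): 11100111110
Gen 4 (rule 90): 10111100011
Gen 5 (rule 158): 10111010110
Gen 6 (rule 90): 00101000111
Gen 7 (rule 158): 01101101110
Gen 8 (rule 90): 11101101011
Gen 9 (rule 158): 11001001010

Answer: never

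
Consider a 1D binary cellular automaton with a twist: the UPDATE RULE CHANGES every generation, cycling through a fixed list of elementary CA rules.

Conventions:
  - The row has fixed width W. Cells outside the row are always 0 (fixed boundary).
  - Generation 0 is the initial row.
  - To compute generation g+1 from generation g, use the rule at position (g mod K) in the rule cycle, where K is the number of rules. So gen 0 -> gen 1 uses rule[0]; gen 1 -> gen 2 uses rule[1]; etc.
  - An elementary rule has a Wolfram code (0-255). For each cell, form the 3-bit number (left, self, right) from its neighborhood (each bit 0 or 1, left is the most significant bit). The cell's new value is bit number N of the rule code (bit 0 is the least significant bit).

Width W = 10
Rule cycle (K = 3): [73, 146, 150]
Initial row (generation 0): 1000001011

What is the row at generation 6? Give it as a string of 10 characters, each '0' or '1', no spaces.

Answer: 0111011111

Derivation:
Gen 0: 1000001011
Gen 1 (rule 73): 0011100011
Gen 2 (rule 146): 0101010100
Gen 3 (rule 150): 1101010110
Gen 4 (rule 73): 1100000110
Gen 5 (rule 146): 0010001001
Gen 6 (rule 150): 0111011111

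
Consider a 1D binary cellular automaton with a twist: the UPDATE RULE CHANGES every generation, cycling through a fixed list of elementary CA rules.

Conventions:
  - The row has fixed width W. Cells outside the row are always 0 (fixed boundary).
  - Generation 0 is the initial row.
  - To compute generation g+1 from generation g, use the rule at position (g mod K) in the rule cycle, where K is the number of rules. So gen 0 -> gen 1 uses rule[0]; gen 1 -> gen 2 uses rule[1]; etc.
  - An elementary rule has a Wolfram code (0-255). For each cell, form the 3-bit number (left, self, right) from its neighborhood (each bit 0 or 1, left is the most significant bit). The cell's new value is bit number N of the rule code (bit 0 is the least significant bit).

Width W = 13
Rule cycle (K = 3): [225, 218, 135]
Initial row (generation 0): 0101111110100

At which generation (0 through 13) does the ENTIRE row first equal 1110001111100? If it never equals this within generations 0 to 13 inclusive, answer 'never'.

Gen 0: 0101111110100
Gen 1 (rule 225): 0010111111001
Gen 2 (rule 218): 0100111111110
Gen 3 (rule 135): 1101011111100
Gen 4 (rule 225): 0110101111101
Gen 5 (rule 218): 1110001111100
Gen 6 (rule 135): 0100110111001
Gen 7 (rule 225): 0000011011000
Gen 8 (rule 218): 0000111011100
Gen 9 (rule 135): 1111010001001
Gen 10 (rule 225): 0111100100000
Gen 11 (rule 218): 1111111010000
Gen 12 (rule 135): 0111110010111
Gen 13 (rule 225): 0011110001011

Answer: 5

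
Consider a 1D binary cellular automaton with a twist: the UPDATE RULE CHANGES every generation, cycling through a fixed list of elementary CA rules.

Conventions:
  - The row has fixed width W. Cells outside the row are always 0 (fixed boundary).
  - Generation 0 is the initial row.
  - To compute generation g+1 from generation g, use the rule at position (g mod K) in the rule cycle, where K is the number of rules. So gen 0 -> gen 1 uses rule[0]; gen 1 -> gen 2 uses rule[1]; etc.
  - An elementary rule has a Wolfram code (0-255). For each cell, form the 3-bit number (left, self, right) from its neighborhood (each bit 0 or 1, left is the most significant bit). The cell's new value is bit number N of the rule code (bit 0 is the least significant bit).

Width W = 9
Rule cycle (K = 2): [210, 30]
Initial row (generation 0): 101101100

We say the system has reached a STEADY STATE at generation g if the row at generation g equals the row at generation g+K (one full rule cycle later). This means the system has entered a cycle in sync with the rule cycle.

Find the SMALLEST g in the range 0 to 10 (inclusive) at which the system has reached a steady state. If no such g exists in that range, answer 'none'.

Answer: 10

Derivation:
Gen 0: 101101100
Gen 1 (rule 210): 000100110
Gen 2 (rule 30): 001111101
Gen 3 (rule 210): 010111100
Gen 4 (rule 30): 110100010
Gen 5 (rule 210): 010010101
Gen 6 (rule 30): 111110101
Gen 7 (rule 210): 011110000
Gen 8 (rule 30): 110001000
Gen 9 (rule 210): 011010100
Gen 10 (rule 30): 110010110
Gen 11 (rule 210): 011100011
Gen 12 (rule 30): 110010110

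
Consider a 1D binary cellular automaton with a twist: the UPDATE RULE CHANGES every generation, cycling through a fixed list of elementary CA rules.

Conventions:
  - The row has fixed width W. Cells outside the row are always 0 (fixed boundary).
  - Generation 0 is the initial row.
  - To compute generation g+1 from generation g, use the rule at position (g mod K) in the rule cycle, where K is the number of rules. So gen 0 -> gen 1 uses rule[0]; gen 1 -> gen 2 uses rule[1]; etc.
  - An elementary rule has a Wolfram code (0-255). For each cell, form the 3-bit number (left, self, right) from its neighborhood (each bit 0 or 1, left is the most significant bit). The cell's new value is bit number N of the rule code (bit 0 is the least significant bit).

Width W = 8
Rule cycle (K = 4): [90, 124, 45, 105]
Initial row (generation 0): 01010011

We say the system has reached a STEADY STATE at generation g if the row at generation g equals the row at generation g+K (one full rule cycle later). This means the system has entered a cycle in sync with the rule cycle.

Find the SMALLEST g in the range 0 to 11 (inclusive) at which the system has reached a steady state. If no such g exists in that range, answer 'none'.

Answer: none

Derivation:
Gen 0: 01010011
Gen 1 (rule 90): 10001111
Gen 2 (rule 124): 11001001
Gen 3 (rule 45): 10001001
Gen 4 (rule 105): 00100000
Gen 5 (rule 90): 01010000
Gen 6 (rule 124): 01111000
Gen 7 (rule 45): 01000011
Gen 8 (rule 105): 00011011
Gen 9 (rule 90): 00111011
Gen 10 (rule 124): 00101111
Gen 11 (rule 45): 10111000
Gen 12 (rule 105): 01101011
Gen 13 (rule 90): 11100011
Gen 14 (rule 124): 10110011
Gen 15 (rule 45): 11100010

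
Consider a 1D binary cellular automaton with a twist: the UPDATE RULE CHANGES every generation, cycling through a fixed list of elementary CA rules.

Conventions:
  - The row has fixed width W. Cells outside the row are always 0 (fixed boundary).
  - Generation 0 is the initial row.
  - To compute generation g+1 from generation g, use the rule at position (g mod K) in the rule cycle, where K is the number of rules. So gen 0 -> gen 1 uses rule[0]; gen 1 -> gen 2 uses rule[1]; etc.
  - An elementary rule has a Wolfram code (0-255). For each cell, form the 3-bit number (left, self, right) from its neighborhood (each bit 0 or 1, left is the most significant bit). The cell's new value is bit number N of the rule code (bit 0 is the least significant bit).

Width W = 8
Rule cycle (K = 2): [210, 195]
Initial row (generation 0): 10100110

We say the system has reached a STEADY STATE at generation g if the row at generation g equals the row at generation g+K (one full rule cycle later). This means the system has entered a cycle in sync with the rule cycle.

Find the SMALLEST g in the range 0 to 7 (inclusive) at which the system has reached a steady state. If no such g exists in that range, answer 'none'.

Gen 0: 10100110
Gen 1 (rule 210): 00011011
Gen 2 (rule 195): 11101001
Gen 3 (rule 210): 01100110
Gen 4 (rule 195): 10101010
Gen 5 (rule 210): 00000001
Gen 6 (rule 195): 11111110
Gen 7 (rule 210): 01111111
Gen 8 (rule 195): 10111111
Gen 9 (rule 210): 00011111

Answer: none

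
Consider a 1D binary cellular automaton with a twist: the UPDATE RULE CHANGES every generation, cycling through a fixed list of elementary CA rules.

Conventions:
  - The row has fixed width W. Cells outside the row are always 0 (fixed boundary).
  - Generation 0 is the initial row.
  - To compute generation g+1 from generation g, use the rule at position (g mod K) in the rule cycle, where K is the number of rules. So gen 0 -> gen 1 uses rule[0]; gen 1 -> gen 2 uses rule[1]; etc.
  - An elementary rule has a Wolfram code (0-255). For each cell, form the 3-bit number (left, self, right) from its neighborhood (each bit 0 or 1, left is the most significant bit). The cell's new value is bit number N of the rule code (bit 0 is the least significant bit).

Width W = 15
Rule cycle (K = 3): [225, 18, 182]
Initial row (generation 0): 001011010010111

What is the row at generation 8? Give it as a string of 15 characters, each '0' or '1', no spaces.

Gen 0: 001011010010111
Gen 1 (rule 225): 100101100001011
Gen 2 (rule 18): 011000010010000
Gen 3 (rule 182): 100100111111000
Gen 4 (rule 225): 000000011111011
Gen 5 (rule 18): 000000100000000
Gen 6 (rule 182): 000001110000000
Gen 7 (rule 225): 111100110111111
Gen 8 (rule 18): 000011000000000

Answer: 000011000000000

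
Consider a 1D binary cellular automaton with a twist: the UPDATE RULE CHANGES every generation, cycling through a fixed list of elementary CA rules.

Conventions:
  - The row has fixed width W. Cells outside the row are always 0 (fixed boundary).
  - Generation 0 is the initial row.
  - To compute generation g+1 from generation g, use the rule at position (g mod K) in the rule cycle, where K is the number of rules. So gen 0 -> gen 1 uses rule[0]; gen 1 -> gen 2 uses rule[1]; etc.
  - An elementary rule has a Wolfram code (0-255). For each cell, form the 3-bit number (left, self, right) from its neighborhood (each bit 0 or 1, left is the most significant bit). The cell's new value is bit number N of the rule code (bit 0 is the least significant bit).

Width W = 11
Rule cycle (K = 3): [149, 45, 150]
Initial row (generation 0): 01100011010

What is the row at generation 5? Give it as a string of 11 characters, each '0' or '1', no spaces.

Gen 0: 01100011010
Gen 1 (rule 149): 00011000011
Gen 2 (rule 45): 11010011010
Gen 3 (rule 150): 00011100011
Gen 4 (rule 149): 11001011000
Gen 5 (rule 45): 10001110011

Answer: 10001110011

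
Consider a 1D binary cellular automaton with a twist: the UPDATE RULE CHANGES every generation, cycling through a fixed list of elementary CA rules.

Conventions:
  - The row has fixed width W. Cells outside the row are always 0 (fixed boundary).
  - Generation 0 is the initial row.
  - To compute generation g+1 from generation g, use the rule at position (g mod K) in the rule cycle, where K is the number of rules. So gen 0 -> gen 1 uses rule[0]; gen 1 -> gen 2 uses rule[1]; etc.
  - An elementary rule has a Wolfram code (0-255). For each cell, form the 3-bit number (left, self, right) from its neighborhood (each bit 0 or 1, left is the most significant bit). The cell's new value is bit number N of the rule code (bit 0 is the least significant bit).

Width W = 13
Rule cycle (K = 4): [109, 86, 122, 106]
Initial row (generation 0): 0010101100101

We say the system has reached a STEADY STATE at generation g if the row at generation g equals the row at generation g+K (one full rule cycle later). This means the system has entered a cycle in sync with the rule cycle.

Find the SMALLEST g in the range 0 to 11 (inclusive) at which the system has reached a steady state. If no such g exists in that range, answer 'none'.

Answer: none

Derivation:
Gen 0: 0010101100101
Gen 1 (rule 109): 1011111100111
Gen 2 (rule 86): 1000000111001
Gen 3 (rule 122): 0100001101110
Gen 4 (rule 106): 1000011111010
Gen 5 (rule 109): 1011010001110
Gen 6 (rule 86): 1001011010011
Gen 7 (rule 122): 0110111101111
Gen 8 (rule 106): 1111100111001
Gen 9 (rule 109): 1000100101001
Gen 10 (rule 86): 1101111101111
Gen 11 (rule 122): 1111000111001
Gen 12 (rule 106): 1001001101010
Gen 13 (rule 109): 1001001111110
Gen 14 (rule 86): 1111110000011
Gen 15 (rule 122): 1000011000111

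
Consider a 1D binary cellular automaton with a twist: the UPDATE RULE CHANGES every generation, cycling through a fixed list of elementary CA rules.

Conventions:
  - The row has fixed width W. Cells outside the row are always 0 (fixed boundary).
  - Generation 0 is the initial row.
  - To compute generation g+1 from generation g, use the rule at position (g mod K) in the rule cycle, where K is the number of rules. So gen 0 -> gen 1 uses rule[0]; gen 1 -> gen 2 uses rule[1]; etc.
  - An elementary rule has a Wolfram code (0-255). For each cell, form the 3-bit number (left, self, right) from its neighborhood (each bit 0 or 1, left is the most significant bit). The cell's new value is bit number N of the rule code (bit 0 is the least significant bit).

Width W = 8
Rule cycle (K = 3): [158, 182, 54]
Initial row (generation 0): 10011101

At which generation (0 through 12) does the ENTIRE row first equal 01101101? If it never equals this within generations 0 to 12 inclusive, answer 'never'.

Answer: never

Derivation:
Gen 0: 10011101
Gen 1 (rule 158): 11111001
Gen 2 (rule 182): 01110111
Gen 3 (rule 54): 10001000
Gen 4 (rule 158): 11011100
Gen 5 (rule 182): 00101010
Gen 6 (rule 54): 01111111
Gen 7 (rule 158): 11111110
Gen 8 (rule 182): 01111101
Gen 9 (rule 54): 10000011
Gen 10 (rule 158): 11000110
Gen 11 (rule 182): 00101001
Gen 12 (rule 54): 01111111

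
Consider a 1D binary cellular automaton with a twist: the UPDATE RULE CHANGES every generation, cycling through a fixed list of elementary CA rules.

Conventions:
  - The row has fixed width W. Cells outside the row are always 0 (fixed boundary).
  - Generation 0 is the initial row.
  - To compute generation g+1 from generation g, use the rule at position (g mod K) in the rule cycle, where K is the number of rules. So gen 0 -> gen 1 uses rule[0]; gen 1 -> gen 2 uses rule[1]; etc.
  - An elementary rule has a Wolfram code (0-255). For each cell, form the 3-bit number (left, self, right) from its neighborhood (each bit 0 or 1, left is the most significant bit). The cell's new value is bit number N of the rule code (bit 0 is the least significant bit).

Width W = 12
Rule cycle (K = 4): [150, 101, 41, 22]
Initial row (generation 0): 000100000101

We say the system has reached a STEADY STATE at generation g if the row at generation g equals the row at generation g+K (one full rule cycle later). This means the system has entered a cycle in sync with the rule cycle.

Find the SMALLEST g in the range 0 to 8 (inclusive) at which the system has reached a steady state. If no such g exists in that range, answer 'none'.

Gen 0: 000100000101
Gen 1 (rule 150): 001110001101
Gen 2 (rule 101): 100010100111
Gen 3 (rule 41): 001001000100
Gen 4 (rule 22): 011111101110
Gen 5 (rule 150): 101111000101
Gen 6 (rule 101): 110001010111
Gen 7 (rule 41): 100100101100
Gen 8 (rule 22): 111111100010
Gen 9 (rule 150): 011111010111
Gen 10 (rule 101): 000001111001
Gen 11 (rule 41): 111101000000
Gen 12 (rule 22): 000001100000

Answer: none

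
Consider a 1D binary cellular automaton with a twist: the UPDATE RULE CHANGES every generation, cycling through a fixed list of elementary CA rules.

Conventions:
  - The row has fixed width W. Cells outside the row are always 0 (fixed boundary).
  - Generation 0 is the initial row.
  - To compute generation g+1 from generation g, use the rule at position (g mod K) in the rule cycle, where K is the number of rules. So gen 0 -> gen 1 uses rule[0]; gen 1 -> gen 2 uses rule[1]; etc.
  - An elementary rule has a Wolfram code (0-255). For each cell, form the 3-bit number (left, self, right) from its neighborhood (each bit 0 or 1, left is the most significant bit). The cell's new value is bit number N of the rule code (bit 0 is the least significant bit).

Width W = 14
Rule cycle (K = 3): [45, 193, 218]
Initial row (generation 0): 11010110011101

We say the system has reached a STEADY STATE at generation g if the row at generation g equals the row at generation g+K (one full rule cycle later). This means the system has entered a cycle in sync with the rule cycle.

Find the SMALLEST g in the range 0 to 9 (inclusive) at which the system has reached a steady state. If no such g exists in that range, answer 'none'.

Answer: none

Derivation:
Gen 0: 11010110011101
Gen 1 (rule 45): 10111100010011
Gen 2 (rule 193): 00011101000001
Gen 3 (rule 218): 00111100100010
Gen 4 (rule 45): 10100000101010
Gen 5 (rule 193): 00001110000000
Gen 6 (rule 218): 00011111000000
Gen 7 (rule 45): 11010000011111
Gen 8 (rule 193): 01000111001111
Gen 9 (rule 218): 10101111111111
Gen 10 (rule 45): 11111000000000
Gen 11 (rule 193): 01111011111111
Gen 12 (rule 218): 11111011111111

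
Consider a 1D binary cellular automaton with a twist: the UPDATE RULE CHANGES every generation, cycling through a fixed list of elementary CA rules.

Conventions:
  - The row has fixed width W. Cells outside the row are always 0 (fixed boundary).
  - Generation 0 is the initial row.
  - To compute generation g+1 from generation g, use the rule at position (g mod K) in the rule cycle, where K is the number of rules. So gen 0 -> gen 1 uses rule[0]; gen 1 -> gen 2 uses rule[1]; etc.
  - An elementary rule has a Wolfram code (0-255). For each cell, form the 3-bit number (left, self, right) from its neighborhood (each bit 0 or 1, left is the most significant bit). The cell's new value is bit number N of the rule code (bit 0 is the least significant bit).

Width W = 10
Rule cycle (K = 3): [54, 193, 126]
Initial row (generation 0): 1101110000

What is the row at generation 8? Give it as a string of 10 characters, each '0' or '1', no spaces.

Gen 0: 1101110000
Gen 1 (rule 54): 0010001000
Gen 2 (rule 193): 1000100011
Gen 3 (rule 126): 1101110111
Gen 4 (rule 54): 0010001000
Gen 5 (rule 193): 1000100011
Gen 6 (rule 126): 1101110111
Gen 7 (rule 54): 0010001000
Gen 8 (rule 193): 1000100011

Answer: 1000100011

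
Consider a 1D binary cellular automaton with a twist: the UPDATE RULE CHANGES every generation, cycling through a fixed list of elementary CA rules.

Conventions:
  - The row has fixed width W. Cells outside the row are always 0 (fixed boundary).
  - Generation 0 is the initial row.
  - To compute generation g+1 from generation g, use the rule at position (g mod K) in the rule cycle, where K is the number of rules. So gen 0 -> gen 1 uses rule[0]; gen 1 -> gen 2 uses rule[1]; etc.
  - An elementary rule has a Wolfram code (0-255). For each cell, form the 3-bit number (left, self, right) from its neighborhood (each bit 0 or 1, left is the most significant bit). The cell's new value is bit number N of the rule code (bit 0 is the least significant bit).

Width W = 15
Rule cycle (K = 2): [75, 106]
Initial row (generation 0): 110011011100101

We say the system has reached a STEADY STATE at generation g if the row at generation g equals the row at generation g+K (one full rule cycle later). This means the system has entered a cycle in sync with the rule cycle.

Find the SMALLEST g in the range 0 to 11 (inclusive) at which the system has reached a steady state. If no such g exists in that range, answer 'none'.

Answer: none

Derivation:
Gen 0: 110011011100101
Gen 1 (rule 75): 110111010101000
Gen 2 (rule 106): 111101101010000
Gen 3 (rule 75): 100101100000111
Gen 4 (rule 106): 001011100001101
Gen 5 (rule 75): 110010101111100
Gen 6 (rule 106): 110101011000100
Gen 7 (rule 75): 110000011011001
Gen 8 (rule 106): 110000111111010
Gen 9 (rule 75): 110111100001000
Gen 10 (rule 106): 111100100010000
Gen 11 (rule 75): 100101001100111
Gen 12 (rule 106): 001010011101101
Gen 13 (rule 75): 110000110101100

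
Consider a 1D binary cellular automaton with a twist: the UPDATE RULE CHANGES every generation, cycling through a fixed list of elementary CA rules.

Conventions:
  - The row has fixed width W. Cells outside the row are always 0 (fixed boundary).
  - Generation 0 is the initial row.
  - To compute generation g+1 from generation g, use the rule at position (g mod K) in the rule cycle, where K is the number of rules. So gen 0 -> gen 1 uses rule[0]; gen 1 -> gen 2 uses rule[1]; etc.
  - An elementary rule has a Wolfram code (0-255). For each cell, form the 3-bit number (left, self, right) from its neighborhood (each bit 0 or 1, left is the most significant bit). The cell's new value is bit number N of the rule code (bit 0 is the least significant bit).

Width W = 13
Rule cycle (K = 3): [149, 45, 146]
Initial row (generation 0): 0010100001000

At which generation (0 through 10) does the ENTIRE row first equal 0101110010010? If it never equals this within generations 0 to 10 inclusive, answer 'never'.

Answer: never

Derivation:
Gen 0: 0010100001000
Gen 1 (rule 149): 1010111101111
Gen 2 (rule 45): 1111100011000
Gen 3 (rule 146): 0111010100100
Gen 4 (rule 149): 0010010110111
Gen 5 (rule 45): 1010011101100
Gen 6 (rule 146): 0001101000010
Gen 7 (rule 149): 1100001111011
Gen 8 (rule 45): 1001101000110
Gen 9 (rule 146): 0110000101001
Gen 10 (rule 149): 0001110101101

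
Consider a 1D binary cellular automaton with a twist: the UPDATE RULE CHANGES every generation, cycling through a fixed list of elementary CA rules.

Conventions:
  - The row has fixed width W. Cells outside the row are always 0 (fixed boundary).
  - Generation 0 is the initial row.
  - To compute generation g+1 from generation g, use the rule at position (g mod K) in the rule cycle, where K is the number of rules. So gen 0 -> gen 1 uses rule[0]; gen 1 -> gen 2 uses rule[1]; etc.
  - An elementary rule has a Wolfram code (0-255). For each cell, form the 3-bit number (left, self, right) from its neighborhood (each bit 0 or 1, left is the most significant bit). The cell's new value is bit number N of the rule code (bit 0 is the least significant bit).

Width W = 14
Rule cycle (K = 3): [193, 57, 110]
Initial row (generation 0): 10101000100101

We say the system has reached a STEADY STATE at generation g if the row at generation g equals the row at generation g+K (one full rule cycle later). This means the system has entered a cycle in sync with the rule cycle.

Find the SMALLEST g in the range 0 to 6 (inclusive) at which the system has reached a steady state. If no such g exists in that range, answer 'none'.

Answer: none

Derivation:
Gen 0: 10101000100101
Gen 1 (rule 193): 00000010000000
Gen 2 (rule 57): 11111001111111
Gen 3 (rule 110): 10001011000001
Gen 4 (rule 193): 00100001011100
Gen 5 (rule 57): 10011100110011
Gen 6 (rule 110): 10110101110111
Gen 7 (rule 193): 00010000110011
Gen 8 (rule 57): 11001110101010
Gen 9 (rule 110): 11011011111110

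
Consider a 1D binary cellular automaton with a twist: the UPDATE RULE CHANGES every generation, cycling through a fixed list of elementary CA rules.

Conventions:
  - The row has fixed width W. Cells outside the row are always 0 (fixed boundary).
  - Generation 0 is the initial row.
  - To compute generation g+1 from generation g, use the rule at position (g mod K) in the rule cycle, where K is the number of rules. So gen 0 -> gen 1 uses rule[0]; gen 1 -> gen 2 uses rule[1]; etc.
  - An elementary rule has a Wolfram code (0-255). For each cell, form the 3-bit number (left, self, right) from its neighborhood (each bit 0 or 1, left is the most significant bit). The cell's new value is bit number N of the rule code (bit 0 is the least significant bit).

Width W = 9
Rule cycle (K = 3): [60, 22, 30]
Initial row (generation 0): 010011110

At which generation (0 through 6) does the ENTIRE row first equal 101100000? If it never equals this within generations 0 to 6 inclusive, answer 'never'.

Answer: never

Derivation:
Gen 0: 010011110
Gen 1 (rule 60): 011010001
Gen 2 (rule 22): 100011011
Gen 3 (rule 30): 110110010
Gen 4 (rule 60): 101101011
Gen 5 (rule 22): 100001000
Gen 6 (rule 30): 110011100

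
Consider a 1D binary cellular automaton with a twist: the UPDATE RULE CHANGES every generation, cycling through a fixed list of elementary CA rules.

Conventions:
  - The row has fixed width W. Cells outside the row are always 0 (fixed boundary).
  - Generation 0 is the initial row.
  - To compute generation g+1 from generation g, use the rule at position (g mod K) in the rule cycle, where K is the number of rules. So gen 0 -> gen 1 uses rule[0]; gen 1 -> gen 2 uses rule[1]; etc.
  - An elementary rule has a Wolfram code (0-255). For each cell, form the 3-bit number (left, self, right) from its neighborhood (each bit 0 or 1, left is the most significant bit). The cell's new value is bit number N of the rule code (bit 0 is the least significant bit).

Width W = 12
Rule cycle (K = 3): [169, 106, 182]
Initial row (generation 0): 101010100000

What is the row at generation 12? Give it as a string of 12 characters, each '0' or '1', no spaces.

Answer: 000000101010

Derivation:
Gen 0: 101010100000
Gen 1 (rule 169): 010101001111
Gen 2 (rule 106): 101010011001
Gen 3 (rule 182): 111111100111
Gen 4 (rule 169): 111111000110
Gen 5 (rule 106): 100001001110
Gen 6 (rule 182): 110011110101
Gen 7 (rule 169): 100011101010
Gen 8 (rule 106): 000110110100
Gen 9 (rule 182): 001001001110
Gen 10 (rule 169): 100000001100
Gen 11 (rule 106): 000000011100
Gen 12 (rule 182): 000000101010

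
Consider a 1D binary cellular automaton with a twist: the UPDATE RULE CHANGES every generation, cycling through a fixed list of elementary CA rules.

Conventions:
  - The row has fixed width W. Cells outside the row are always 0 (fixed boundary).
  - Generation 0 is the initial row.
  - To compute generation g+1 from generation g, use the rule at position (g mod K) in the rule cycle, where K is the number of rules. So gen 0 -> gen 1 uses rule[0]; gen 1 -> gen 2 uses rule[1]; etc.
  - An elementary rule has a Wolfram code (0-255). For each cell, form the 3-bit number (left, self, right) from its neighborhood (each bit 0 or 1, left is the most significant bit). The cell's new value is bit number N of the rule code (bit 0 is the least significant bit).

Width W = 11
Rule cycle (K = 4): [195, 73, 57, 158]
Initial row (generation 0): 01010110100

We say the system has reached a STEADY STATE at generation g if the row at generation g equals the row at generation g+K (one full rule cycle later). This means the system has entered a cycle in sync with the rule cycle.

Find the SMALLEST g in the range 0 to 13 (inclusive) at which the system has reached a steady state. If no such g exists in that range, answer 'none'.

Gen 0: 01010110100
Gen 1 (rule 195): 10000010001
Gen 2 (rule 73): 00111000100
Gen 3 (rule 57): 10100110011
Gen 4 (rule 158): 10111101110
Gen 5 (rule 195): 00011100110
Gen 6 (rule 73): 11010100110
Gen 7 (rule 57): 10101010101
Gen 8 (rule 158): 10101010101
Gen 9 (rule 195): 00000000000
Gen 10 (rule 73): 11111111111
Gen 11 (rule 57): 10000000000
Gen 12 (rule 158): 11000000000
Gen 13 (rule 195): 01011111111
Gen 14 (rule 73): 00010000001
Gen 15 (rule 57): 11001111100
Gen 16 (rule 158): 10111111010
Gen 17 (rule 195): 00011111000

Answer: none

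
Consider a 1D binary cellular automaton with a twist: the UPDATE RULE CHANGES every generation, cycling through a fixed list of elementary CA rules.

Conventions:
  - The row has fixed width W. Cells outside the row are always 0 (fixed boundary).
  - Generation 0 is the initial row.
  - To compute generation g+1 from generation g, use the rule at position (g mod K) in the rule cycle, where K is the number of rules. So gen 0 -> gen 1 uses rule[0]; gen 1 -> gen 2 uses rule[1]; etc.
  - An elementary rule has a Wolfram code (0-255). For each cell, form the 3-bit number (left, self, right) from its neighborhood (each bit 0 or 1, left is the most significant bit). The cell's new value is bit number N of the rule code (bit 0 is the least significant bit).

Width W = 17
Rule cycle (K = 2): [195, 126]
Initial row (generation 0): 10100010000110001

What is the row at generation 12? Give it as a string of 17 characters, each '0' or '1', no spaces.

Gen 0: 10100010000110001
Gen 1 (rule 195): 00001100111010110
Gen 2 (rule 126): 00011111101111111
Gen 3 (rule 195): 11101111100111111
Gen 4 (rule 126): 10111000111100001
Gen 5 (rule 195): 00011011011101110
Gen 6 (rule 126): 00111111110111011
Gen 7 (rule 195): 11011111110011001
Gen 8 (rule 126): 11110000011111111
Gen 9 (rule 195): 01110111101111111
Gen 10 (rule 126): 11011100111000001
Gen 11 (rule 195): 01001101011011110
Gen 12 (rule 126): 11111111111110011

Answer: 11111111111110011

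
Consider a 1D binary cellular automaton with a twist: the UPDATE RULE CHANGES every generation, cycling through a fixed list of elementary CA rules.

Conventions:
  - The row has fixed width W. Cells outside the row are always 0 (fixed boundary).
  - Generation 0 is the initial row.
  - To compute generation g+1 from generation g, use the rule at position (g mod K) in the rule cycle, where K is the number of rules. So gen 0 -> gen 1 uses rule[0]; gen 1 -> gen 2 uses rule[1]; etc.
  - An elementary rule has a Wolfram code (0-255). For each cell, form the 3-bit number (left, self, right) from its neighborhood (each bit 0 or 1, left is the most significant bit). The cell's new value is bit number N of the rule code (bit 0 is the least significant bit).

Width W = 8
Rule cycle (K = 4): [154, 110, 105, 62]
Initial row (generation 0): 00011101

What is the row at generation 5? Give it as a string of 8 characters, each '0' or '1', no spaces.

Gen 0: 00011101
Gen 1 (rule 154): 00111000
Gen 2 (rule 110): 01101000
Gen 3 (rule 105): 01110011
Gen 4 (rule 62): 11001110
Gen 5 (rule 154): 10111101

Answer: 10111101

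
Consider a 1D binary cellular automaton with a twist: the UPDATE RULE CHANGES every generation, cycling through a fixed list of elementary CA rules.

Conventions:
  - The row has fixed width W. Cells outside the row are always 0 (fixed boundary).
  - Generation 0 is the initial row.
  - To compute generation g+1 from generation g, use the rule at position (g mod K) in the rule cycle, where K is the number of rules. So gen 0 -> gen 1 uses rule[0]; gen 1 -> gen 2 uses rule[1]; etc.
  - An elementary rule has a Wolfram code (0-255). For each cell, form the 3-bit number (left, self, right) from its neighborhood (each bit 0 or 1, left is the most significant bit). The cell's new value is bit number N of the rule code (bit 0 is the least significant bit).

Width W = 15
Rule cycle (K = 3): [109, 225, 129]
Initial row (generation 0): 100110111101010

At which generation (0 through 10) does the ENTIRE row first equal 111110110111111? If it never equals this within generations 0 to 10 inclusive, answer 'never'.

Gen 0: 100110111101010
Gen 1 (rule 109): 100111100111110
Gen 2 (rule 225): 000011100011110
Gen 3 (rule 129): 111001001001100
Gen 4 (rule 109): 101001001001101
Gen 5 (rule 225): 010000000000110
Gen 6 (rule 129): 000111111110000
Gen 7 (rule 109): 110100000010111
Gen 8 (rule 225): 011001111001011
Gen 9 (rule 129): 000000110000000
Gen 10 (rule 109): 111110110111111

Answer: 10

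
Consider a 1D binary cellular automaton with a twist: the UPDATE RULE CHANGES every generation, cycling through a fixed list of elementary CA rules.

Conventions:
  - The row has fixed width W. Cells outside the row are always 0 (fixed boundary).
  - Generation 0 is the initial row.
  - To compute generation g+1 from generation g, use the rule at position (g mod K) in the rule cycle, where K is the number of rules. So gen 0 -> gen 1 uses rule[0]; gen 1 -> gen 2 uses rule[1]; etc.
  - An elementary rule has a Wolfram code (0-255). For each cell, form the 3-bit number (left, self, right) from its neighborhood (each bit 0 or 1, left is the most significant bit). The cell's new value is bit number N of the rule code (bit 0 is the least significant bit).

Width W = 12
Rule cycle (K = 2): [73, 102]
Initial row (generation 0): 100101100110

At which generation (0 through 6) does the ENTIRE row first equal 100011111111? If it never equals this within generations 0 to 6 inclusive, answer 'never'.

Answer: 5

Derivation:
Gen 0: 100101100110
Gen 1 (rule 73): 000001100110
Gen 2 (rule 102): 000010101010
Gen 3 (rule 73): 111000000000
Gen 4 (rule 102): 001000000000
Gen 5 (rule 73): 100011111111
Gen 6 (rule 102): 100100000001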